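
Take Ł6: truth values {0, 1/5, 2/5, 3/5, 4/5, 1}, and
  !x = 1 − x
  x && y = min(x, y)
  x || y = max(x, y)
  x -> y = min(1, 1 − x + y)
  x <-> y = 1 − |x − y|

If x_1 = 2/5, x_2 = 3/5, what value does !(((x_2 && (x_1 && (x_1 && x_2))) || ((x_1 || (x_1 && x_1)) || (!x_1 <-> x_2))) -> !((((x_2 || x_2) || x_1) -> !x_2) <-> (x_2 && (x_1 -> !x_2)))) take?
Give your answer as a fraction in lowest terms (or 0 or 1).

x_1 && x_2 = 2/5 && 3/5 = 2/5
x_1 && (x_1 && x_2) = 2/5 && 2/5 = 2/5
x_2 && (x_1 && (x_1 && x_2)) = 3/5 && 2/5 = 2/5
x_1 && x_1 = 2/5 && 2/5 = 2/5
x_1 || (x_1 && x_1) = 2/5 || 2/5 = 2/5
!x_1 = !2/5 = 3/5
!x_1 <-> x_2 = 3/5 <-> 3/5 = 1
(x_1 || (x_1 && x_1)) || (!x_1 <-> x_2) = 2/5 || 1 = 1
(x_2 && (x_1 && (x_1 && x_2))) || ((x_1 || (x_1 && x_1)) || (!x_1 <-> x_2)) = 2/5 || 1 = 1
x_2 || x_2 = 3/5 || 3/5 = 3/5
(x_2 || x_2) || x_1 = 3/5 || 2/5 = 3/5
!x_2 = !3/5 = 2/5
((x_2 || x_2) || x_1) -> !x_2 = 3/5 -> 2/5 = 4/5
!x_2 = !3/5 = 2/5
x_1 -> !x_2 = 2/5 -> 2/5 = 1
x_2 && (x_1 -> !x_2) = 3/5 && 1 = 3/5
(((x_2 || x_2) || x_1) -> !x_2) <-> (x_2 && (x_1 -> !x_2)) = 4/5 <-> 3/5 = 4/5
!((((x_2 || x_2) || x_1) -> !x_2) <-> (x_2 && (x_1 -> !x_2))) = !4/5 = 1/5
((x_2 && (x_1 && (x_1 && x_2))) || ((x_1 || (x_1 && x_1)) || (!x_1 <-> x_2))) -> !((((x_2 || x_2) || x_1) -> !x_2) <-> (x_2 && (x_1 -> !x_2))) = 1 -> 1/5 = 1/5
!(((x_2 && (x_1 && (x_1 && x_2))) || ((x_1 || (x_1 && x_1)) || (!x_1 <-> x_2))) -> !((((x_2 || x_2) || x_1) -> !x_2) <-> (x_2 && (x_1 -> !x_2)))) = !1/5 = 4/5

4/5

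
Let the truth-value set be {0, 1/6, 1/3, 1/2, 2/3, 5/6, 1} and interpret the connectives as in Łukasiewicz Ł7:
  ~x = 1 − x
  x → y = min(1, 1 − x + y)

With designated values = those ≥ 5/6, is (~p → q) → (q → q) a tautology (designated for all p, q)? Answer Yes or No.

At p = 1, q = 5/6, for instance:
~p = ~1 = 0
~p → q = 0 → 5/6 = 1
q → q = 5/6 → 5/6 = 1
(~p → q) → (q → q) = 1 → 1 = 1
and checking the remaining 48 assignments likewise gives ≥ 5/6 in every case.

Yes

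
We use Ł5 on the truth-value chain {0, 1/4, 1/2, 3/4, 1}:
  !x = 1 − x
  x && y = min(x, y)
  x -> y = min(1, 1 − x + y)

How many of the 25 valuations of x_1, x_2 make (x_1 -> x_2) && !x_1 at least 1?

5

value 1: 5 assignments (counts)
value 3/4: 5 assignments
value 1/2: 5 assignments
value 1/4: 5 assignments
value 0: 5 assignments
So 5 of the 25 assignments meet the threshold.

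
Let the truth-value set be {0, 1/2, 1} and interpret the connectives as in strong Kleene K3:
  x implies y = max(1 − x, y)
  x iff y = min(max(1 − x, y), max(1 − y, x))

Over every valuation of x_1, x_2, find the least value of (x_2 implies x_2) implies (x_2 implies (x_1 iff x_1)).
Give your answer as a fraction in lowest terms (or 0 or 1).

1/2

Take x_1 = 1/2, x_2 = 1/2:
x_2 implies x_2 = 1/2 implies 1/2 = 1/2
x_1 iff x_1 = 1/2 iff 1/2 = 1/2
x_2 implies (x_1 iff x_1) = 1/2 implies 1/2 = 1/2
(x_2 implies x_2) implies (x_2 implies (x_1 iff x_1)) = 1/2 implies 1/2 = 1/2
No assignment yields a value below 1/2, so this is the minimum.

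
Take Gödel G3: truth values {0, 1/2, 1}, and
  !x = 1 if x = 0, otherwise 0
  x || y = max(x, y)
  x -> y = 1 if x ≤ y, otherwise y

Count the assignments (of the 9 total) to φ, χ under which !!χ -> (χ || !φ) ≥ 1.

φ = 0, χ = 0 ↦ 1  ≥
φ = 0, χ = 1/2 ↦ 1  ≥
φ = 0, χ = 1 ↦ 1  ≥
φ = 1/2, χ = 0 ↦ 1  ≥
φ = 1/2, χ = 1/2 ↦ 1/2  <
φ = 1/2, χ = 1 ↦ 1  ≥
φ = 1, χ = 0 ↦ 1  ≥
φ = 1, χ = 1/2 ↦ 1/2  <
φ = 1, χ = 1 ↦ 1  ≥
So 7 of the 9 assignments meet the threshold.

7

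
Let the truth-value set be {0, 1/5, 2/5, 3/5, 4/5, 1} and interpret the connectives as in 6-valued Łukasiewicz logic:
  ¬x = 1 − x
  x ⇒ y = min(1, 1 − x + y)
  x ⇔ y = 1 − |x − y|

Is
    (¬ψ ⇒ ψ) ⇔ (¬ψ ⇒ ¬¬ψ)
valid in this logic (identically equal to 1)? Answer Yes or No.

Yes

ψ = 0 ↦ 1
ψ = 1/5 ↦ 1
ψ = 2/5 ↦ 1
ψ = 3/5 ↦ 1
ψ = 4/5 ↦ 1
ψ = 1 ↦ 1
Every assignment gives a value ≥ 1.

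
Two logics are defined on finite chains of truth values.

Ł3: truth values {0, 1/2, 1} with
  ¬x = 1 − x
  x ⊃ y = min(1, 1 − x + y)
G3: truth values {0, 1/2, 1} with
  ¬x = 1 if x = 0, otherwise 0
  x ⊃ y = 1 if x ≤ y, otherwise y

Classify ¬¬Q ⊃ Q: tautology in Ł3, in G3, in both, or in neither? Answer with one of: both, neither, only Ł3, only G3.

In Ł3: every assignment gives 1 — tautology.
In G3: at Q = 1/2 the value is 1/2 — not a tautology.

only Ł3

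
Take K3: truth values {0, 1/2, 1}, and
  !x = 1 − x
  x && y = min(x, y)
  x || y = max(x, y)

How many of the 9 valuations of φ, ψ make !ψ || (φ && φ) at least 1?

φ = 0, ψ = 0 ↦ 1  ≥
φ = 0, ψ = 1/2 ↦ 1/2  <
φ = 0, ψ = 1 ↦ 0  <
φ = 1/2, ψ = 0 ↦ 1  ≥
φ = 1/2, ψ = 1/2 ↦ 1/2  <
φ = 1/2, ψ = 1 ↦ 1/2  <
φ = 1, ψ = 0 ↦ 1  ≥
φ = 1, ψ = 1/2 ↦ 1  ≥
φ = 1, ψ = 1 ↦ 1  ≥
So 5 of the 9 assignments meet the threshold.

5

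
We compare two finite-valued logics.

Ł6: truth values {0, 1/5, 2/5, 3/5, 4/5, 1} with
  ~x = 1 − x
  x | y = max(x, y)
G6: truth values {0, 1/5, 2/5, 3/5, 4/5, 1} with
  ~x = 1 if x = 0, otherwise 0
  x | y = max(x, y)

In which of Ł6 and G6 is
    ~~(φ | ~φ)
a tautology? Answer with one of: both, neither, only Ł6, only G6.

In Ł6: at φ = 1/5 the value is 4/5 — not a tautology.
In G6: every assignment gives 1 — tautology.

only G6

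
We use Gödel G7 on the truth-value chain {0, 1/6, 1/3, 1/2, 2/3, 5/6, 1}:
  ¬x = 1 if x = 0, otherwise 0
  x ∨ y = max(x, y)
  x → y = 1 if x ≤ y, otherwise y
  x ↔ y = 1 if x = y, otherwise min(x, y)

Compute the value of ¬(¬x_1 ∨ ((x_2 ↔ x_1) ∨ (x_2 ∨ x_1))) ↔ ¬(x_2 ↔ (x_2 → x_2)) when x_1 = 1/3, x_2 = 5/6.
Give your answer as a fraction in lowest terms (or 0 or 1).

¬x_1 = ¬1/3 = 0
x_2 ↔ x_1 = 5/6 ↔ 1/3 = 1/3
x_2 ∨ x_1 = 5/6 ∨ 1/3 = 5/6
(x_2 ↔ x_1) ∨ (x_2 ∨ x_1) = 1/3 ∨ 5/6 = 5/6
¬x_1 ∨ ((x_2 ↔ x_1) ∨ (x_2 ∨ x_1)) = 0 ∨ 5/6 = 5/6
¬(¬x_1 ∨ ((x_2 ↔ x_1) ∨ (x_2 ∨ x_1))) = ¬5/6 = 0
x_2 → x_2 = 5/6 → 5/6 = 1
x_2 ↔ (x_2 → x_2) = 5/6 ↔ 1 = 5/6
¬(x_2 ↔ (x_2 → x_2)) = ¬5/6 = 0
¬(¬x_1 ∨ ((x_2 ↔ x_1) ∨ (x_2 ∨ x_1))) ↔ ¬(x_2 ↔ (x_2 → x_2)) = 0 ↔ 0 = 1

1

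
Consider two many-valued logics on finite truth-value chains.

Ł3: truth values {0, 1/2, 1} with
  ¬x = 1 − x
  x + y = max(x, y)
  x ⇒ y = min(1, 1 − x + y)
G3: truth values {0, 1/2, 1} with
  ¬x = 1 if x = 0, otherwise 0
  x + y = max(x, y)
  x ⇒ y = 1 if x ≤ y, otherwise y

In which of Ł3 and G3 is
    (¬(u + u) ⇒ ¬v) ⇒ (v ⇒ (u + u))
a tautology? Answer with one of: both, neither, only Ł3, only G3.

only Ł3

In Ł3: every assignment gives 1 — tautology.
In G3: at u = 1/2, v = 1 the value is 1/2 — not a tautology.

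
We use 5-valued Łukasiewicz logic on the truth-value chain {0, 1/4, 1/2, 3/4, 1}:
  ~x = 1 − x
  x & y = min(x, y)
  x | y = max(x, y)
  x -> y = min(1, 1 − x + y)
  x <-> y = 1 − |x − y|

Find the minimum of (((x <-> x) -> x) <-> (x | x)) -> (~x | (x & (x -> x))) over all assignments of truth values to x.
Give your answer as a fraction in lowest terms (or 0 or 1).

1/2

Take x = 1/2:
x <-> x = 1/2 <-> 1/2 = 1
(x <-> x) -> x = 1 -> 1/2 = 1/2
x | x = 1/2 | 1/2 = 1/2
((x <-> x) -> x) <-> (x | x) = 1/2 <-> 1/2 = 1
~x = ~1/2 = 1/2
x -> x = 1/2 -> 1/2 = 1
x & (x -> x) = 1/2 & 1 = 1/2
~x | (x & (x -> x)) = 1/2 | 1/2 = 1/2
(((x <-> x) -> x) <-> (x | x)) -> (~x | (x & (x -> x))) = 1 -> 1/2 = 1/2
No assignment yields a value below 1/2, so this is the minimum.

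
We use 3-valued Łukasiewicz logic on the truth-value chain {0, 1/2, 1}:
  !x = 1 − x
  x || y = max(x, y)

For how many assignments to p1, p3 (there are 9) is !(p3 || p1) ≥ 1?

p1 = 0, p3 = 0 ↦ 1  ≥
p1 = 0, p3 = 1/2 ↦ 1/2  <
p1 = 0, p3 = 1 ↦ 0  <
p1 = 1/2, p3 = 0 ↦ 1/2  <
p1 = 1/2, p3 = 1/2 ↦ 1/2  <
p1 = 1/2, p3 = 1 ↦ 0  <
p1 = 1, p3 = 0 ↦ 0  <
p1 = 1, p3 = 1/2 ↦ 0  <
p1 = 1, p3 = 1 ↦ 0  <
So 1 of the 9 assignments meets the threshold.

1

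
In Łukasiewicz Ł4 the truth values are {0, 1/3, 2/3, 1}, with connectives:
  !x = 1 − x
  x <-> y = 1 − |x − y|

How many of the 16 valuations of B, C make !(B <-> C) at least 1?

B = 0, C = 0 ↦ 0  <
B = 0, C = 1/3 ↦ 1/3  <
B = 0, C = 2/3 ↦ 2/3  <
B = 0, C = 1 ↦ 1  ≥
B = 1/3, C = 0 ↦ 1/3  <
B = 1/3, C = 1/3 ↦ 0  <
B = 1/3, C = 2/3 ↦ 1/3  <
B = 1/3, C = 1 ↦ 2/3  <
B = 2/3, C = 0 ↦ 2/3  <
B = 2/3, C = 1/3 ↦ 1/3  <
B = 2/3, C = 2/3 ↦ 0  <
B = 2/3, C = 1 ↦ 1/3  <
B = 1, C = 0 ↦ 1  ≥
B = 1, C = 1/3 ↦ 2/3  <
B = 1, C = 2/3 ↦ 1/3  <
B = 1, C = 1 ↦ 0  <
So 2 of the 16 assignments meet the threshold.

2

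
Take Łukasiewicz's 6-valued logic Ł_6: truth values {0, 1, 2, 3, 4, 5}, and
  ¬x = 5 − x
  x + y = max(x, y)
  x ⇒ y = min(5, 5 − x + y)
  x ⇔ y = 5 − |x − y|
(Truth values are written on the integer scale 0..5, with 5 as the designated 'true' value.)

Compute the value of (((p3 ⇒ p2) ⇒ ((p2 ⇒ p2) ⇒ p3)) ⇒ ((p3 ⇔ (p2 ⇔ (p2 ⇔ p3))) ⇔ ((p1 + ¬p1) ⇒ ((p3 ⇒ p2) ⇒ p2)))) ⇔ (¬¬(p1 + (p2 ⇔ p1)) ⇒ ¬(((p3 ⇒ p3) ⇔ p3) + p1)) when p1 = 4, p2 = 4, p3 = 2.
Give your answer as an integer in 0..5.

1

p3 ⇒ p2 = 2 ⇒ 4 = 5
p2 ⇒ p2 = 4 ⇒ 4 = 5
(p2 ⇒ p2) ⇒ p3 = 5 ⇒ 2 = 2
(p3 ⇒ p2) ⇒ ((p2 ⇒ p2) ⇒ p3) = 5 ⇒ 2 = 2
p2 ⇔ p3 = 4 ⇔ 2 = 3
p2 ⇔ (p2 ⇔ p3) = 4 ⇔ 3 = 4
p3 ⇔ (p2 ⇔ (p2 ⇔ p3)) = 2 ⇔ 4 = 3
¬p1 = ¬4 = 1
p1 + ¬p1 = 4 + 1 = 4
p3 ⇒ p2 = 2 ⇒ 4 = 5
(p3 ⇒ p2) ⇒ p2 = 5 ⇒ 4 = 4
(p1 + ¬p1) ⇒ ((p3 ⇒ p2) ⇒ p2) = 4 ⇒ 4 = 5
(p3 ⇔ (p2 ⇔ (p2 ⇔ p3))) ⇔ ((p1 + ¬p1) ⇒ ((p3 ⇒ p2) ⇒ p2)) = 3 ⇔ 5 = 3
((p3 ⇒ p2) ⇒ ((p2 ⇒ p2) ⇒ p3)) ⇒ ((p3 ⇔ (p2 ⇔ (p2 ⇔ p3))) ⇔ ((p1 + ¬p1) ⇒ ((p3 ⇒ p2) ⇒ p2))) = 2 ⇒ 3 = 5
p2 ⇔ p1 = 4 ⇔ 4 = 5
p1 + (p2 ⇔ p1) = 4 + 5 = 5
¬(p1 + (p2 ⇔ p1)) = ¬5 = 0
¬¬(p1 + (p2 ⇔ p1)) = ¬0 = 5
p3 ⇒ p3 = 2 ⇒ 2 = 5
(p3 ⇒ p3) ⇔ p3 = 5 ⇔ 2 = 2
((p3 ⇒ p3) ⇔ p3) + p1 = 2 + 4 = 4
¬(((p3 ⇒ p3) ⇔ p3) + p1) = ¬4 = 1
¬¬(p1 + (p2 ⇔ p1)) ⇒ ¬(((p3 ⇒ p3) ⇔ p3) + p1) = 5 ⇒ 1 = 1
(((p3 ⇒ p2) ⇒ ((p2 ⇒ p2) ⇒ p3)) ⇒ ((p3 ⇔ (p2 ⇔ (p2 ⇔ p3))) ⇔ ((p1 + ¬p1) ⇒ ((p3 ⇒ p2) ⇒ p2)))) ⇔ (¬¬(p1 + (p2 ⇔ p1)) ⇒ ¬(((p3 ⇒ p3) ⇔ p3) + p1)) = 5 ⇔ 1 = 1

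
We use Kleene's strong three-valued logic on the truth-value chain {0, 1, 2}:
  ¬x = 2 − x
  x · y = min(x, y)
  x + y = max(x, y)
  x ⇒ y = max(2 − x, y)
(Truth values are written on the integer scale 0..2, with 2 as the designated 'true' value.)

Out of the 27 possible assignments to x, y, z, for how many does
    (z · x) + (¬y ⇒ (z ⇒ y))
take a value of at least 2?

17

value 2: 17 assignments (counts)
value 1: 9 assignments
value 0: 1 assignment
So 17 of the 27 assignments meet the threshold.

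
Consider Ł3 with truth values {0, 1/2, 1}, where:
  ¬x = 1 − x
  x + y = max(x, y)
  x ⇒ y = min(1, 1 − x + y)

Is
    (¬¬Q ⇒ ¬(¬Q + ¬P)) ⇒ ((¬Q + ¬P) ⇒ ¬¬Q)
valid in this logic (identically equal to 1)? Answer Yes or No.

Counterexample: take P = 0, Q = 0.
¬Q = ¬0 = 1
¬¬Q = ¬1 = 0
¬Q = ¬0 = 1
¬P = ¬0 = 1
¬Q + ¬P = 1 + 1 = 1
¬(¬Q + ¬P) = ¬1 = 0
¬¬Q ⇒ ¬(¬Q + ¬P) = 0 ⇒ 0 = 1
¬Q = ¬0 = 1
¬P = ¬0 = 1
¬Q + ¬P = 1 + 1 = 1
¬Q = ¬0 = 1
¬¬Q = ¬1 = 0
(¬Q + ¬P) ⇒ ¬¬Q = 1 ⇒ 0 = 0
(¬¬Q ⇒ ¬(¬Q + ¬P)) ⇒ ((¬Q + ¬P) ⇒ ¬¬Q) = 1 ⇒ 0 = 0
This gives 0 ≠ 1.

No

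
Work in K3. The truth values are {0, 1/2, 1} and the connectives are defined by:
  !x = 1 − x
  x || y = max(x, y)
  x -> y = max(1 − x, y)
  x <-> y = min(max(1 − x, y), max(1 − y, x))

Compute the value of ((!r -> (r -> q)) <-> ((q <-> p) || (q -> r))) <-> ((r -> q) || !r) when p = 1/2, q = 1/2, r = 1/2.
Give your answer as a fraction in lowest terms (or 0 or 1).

1/2

!r = !1/2 = 1/2
r -> q = 1/2 -> 1/2 = 1/2
!r -> (r -> q) = 1/2 -> 1/2 = 1/2
q <-> p = 1/2 <-> 1/2 = 1/2
q -> r = 1/2 -> 1/2 = 1/2
(q <-> p) || (q -> r) = 1/2 || 1/2 = 1/2
(!r -> (r -> q)) <-> ((q <-> p) || (q -> r)) = 1/2 <-> 1/2 = 1/2
r -> q = 1/2 -> 1/2 = 1/2
!r = !1/2 = 1/2
(r -> q) || !r = 1/2 || 1/2 = 1/2
((!r -> (r -> q)) <-> ((q <-> p) || (q -> r))) <-> ((r -> q) || !r) = 1/2 <-> 1/2 = 1/2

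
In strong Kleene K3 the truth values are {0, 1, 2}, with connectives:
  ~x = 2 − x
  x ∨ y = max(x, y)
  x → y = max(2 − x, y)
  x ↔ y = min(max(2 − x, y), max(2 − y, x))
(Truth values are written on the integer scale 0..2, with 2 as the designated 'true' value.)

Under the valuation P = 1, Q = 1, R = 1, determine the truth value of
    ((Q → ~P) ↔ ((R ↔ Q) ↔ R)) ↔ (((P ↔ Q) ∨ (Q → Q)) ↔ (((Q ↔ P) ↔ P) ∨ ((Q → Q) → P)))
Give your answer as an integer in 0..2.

1

~P = ~1 = 1
Q → ~P = 1 → 1 = 1
R ↔ Q = 1 ↔ 1 = 1
(R ↔ Q) ↔ R = 1 ↔ 1 = 1
(Q → ~P) ↔ ((R ↔ Q) ↔ R) = 1 ↔ 1 = 1
P ↔ Q = 1 ↔ 1 = 1
Q → Q = 1 → 1 = 1
(P ↔ Q) ∨ (Q → Q) = 1 ∨ 1 = 1
Q ↔ P = 1 ↔ 1 = 1
(Q ↔ P) ↔ P = 1 ↔ 1 = 1
Q → Q = 1 → 1 = 1
(Q → Q) → P = 1 → 1 = 1
((Q ↔ P) ↔ P) ∨ ((Q → Q) → P) = 1 ∨ 1 = 1
((P ↔ Q) ∨ (Q → Q)) ↔ (((Q ↔ P) ↔ P) ∨ ((Q → Q) → P)) = 1 ↔ 1 = 1
((Q → ~P) ↔ ((R ↔ Q) ↔ R)) ↔ (((P ↔ Q) ∨ (Q → Q)) ↔ (((Q ↔ P) ↔ P) ∨ ((Q → Q) → P))) = 1 ↔ 1 = 1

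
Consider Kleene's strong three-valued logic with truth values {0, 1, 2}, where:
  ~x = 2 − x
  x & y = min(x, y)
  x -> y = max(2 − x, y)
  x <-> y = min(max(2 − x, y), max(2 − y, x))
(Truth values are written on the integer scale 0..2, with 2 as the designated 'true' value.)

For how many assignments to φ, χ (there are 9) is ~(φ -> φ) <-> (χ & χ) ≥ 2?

2

φ = 0, χ = 0 ↦ 2  ≥
φ = 0, χ = 1 ↦ 1  <
φ = 0, χ = 2 ↦ 0  <
φ = 1, χ = 0 ↦ 1  <
φ = 1, χ = 1 ↦ 1  <
φ = 1, χ = 2 ↦ 1  <
φ = 2, χ = 0 ↦ 2  ≥
φ = 2, χ = 1 ↦ 1  <
φ = 2, χ = 2 ↦ 0  <
So 2 of the 9 assignments meet the threshold.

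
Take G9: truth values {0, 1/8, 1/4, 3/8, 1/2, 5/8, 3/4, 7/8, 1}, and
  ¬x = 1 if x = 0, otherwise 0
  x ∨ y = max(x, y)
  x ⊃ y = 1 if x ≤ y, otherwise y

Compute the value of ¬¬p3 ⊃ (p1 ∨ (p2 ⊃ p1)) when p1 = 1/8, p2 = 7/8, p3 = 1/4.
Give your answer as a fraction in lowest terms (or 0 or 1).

1/8

¬p3 = ¬1/4 = 0
¬¬p3 = ¬0 = 1
p2 ⊃ p1 = 7/8 ⊃ 1/8 = 1/8
p1 ∨ (p2 ⊃ p1) = 1/8 ∨ 1/8 = 1/8
¬¬p3 ⊃ (p1 ∨ (p2 ⊃ p1)) = 1 ⊃ 1/8 = 1/8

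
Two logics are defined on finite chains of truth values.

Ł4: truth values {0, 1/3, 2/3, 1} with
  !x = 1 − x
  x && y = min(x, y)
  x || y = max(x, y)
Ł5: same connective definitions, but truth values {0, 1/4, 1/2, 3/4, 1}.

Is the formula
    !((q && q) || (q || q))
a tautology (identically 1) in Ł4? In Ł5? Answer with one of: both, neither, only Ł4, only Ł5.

In Ł4: at q = 1/3 the value is 2/3 — not a tautology.
In Ł5: at q = 1/4 the value is 3/4 — not a tautology.

neither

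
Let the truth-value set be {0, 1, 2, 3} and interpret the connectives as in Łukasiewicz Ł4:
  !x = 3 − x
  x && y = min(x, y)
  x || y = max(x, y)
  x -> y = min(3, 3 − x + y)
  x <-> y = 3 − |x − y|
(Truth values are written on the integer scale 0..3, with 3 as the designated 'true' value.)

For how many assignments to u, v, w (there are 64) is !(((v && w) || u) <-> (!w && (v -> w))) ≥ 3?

9

value 3: 9 assignments (counts)
value 2: 15 assignments
value 1: 27 assignments
value 0: 13 assignments
So 9 of the 64 assignments meet the threshold.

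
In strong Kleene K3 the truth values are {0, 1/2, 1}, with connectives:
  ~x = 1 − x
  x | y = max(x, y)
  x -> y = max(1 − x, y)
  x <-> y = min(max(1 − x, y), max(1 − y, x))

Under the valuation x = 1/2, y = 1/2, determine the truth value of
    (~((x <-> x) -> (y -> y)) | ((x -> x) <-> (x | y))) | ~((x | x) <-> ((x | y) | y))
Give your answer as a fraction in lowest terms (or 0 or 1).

1/2

x <-> x = 1/2 <-> 1/2 = 1/2
y -> y = 1/2 -> 1/2 = 1/2
(x <-> x) -> (y -> y) = 1/2 -> 1/2 = 1/2
~((x <-> x) -> (y -> y)) = ~1/2 = 1/2
x -> x = 1/2 -> 1/2 = 1/2
x | y = 1/2 | 1/2 = 1/2
(x -> x) <-> (x | y) = 1/2 <-> 1/2 = 1/2
~((x <-> x) -> (y -> y)) | ((x -> x) <-> (x | y)) = 1/2 | 1/2 = 1/2
x | x = 1/2 | 1/2 = 1/2
x | y = 1/2 | 1/2 = 1/2
(x | y) | y = 1/2 | 1/2 = 1/2
(x | x) <-> ((x | y) | y) = 1/2 <-> 1/2 = 1/2
~((x | x) <-> ((x | y) | y)) = ~1/2 = 1/2
(~((x <-> x) -> (y -> y)) | ((x -> x) <-> (x | y))) | ~((x | x) <-> ((x | y) | y)) = 1/2 | 1/2 = 1/2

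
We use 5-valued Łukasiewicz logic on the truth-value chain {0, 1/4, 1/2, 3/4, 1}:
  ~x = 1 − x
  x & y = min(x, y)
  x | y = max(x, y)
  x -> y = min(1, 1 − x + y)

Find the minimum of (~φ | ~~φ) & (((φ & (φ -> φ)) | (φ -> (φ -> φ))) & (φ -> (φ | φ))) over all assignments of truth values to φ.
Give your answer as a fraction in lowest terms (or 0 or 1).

1/2

Take φ = 1/2:
~φ = ~1/2 = 1/2
~φ = ~1/2 = 1/2
~~φ = ~1/2 = 1/2
~φ | ~~φ = 1/2 | 1/2 = 1/2
φ -> φ = 1/2 -> 1/2 = 1
φ & (φ -> φ) = 1/2 & 1 = 1/2
φ -> φ = 1/2 -> 1/2 = 1
φ -> (φ -> φ) = 1/2 -> 1 = 1
(φ & (φ -> φ)) | (φ -> (φ -> φ)) = 1/2 | 1 = 1
φ | φ = 1/2 | 1/2 = 1/2
φ -> (φ | φ) = 1/2 -> 1/2 = 1
((φ & (φ -> φ)) | (φ -> (φ -> φ))) & (φ -> (φ | φ)) = 1 & 1 = 1
(~φ | ~~φ) & (((φ & (φ -> φ)) | (φ -> (φ -> φ))) & (φ -> (φ | φ))) = 1/2 & 1 = 1/2
No assignment yields a value below 1/2, so this is the minimum.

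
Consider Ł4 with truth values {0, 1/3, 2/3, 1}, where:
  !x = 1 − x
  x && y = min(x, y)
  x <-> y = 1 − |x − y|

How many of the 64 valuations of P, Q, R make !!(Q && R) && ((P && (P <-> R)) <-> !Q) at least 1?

1

value 1: 1 assignment (counts)
value 2/3: 10 assignments
value 1/3: 24 assignments
value 0: 29 assignments
So 1 of the 64 assignments meets the threshold.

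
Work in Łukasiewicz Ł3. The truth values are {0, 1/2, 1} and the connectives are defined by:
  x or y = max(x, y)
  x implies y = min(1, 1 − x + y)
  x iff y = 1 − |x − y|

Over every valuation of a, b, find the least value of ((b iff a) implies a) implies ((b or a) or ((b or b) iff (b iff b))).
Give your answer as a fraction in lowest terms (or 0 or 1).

Take a = 1/2, b = 0:
b iff a = 0 iff 1/2 = 1/2
(b iff a) implies a = 1/2 implies 1/2 = 1
b or a = 0 or 1/2 = 1/2
b or b = 0 or 0 = 0
b iff b = 0 iff 0 = 1
(b or b) iff (b iff b) = 0 iff 1 = 0
(b or a) or ((b or b) iff (b iff b)) = 1/2 or 0 = 1/2
((b iff a) implies a) implies ((b or a) or ((b or b) iff (b iff b))) = 1 implies 1/2 = 1/2
No assignment yields a value below 1/2, so this is the minimum.

1/2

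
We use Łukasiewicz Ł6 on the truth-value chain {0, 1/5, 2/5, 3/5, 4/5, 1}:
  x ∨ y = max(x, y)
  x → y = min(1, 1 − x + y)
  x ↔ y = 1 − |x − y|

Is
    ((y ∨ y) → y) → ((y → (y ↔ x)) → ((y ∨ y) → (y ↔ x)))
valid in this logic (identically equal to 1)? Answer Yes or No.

Yes

At x = 2/5, y = 4/5, for instance:
y ∨ y = 4/5 ∨ 4/5 = 4/5
(y ∨ y) → y = 4/5 → 4/5 = 1
y ↔ x = 4/5 ↔ 2/5 = 3/5
y → (y ↔ x) = 4/5 → 3/5 = 4/5
(y ∨ y) → (y ↔ x) = 4/5 → 3/5 = 4/5
(y → (y ↔ x)) → ((y ∨ y) → (y ↔ x)) = 4/5 → 4/5 = 1
((y ∨ y) → y) → ((y → (y ↔ x)) → ((y ∨ y) → (y ↔ x))) = 1 → 1 = 1
and checking the remaining 35 assignments likewise gives ≥ 1 in every case.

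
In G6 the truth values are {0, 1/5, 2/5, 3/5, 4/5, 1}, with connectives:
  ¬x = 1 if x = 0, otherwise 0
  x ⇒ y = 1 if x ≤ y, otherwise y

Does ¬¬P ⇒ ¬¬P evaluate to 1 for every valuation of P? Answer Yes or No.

Yes

P = 0 ↦ 1
P = 1/5 ↦ 1
P = 2/5 ↦ 1
P = 3/5 ↦ 1
P = 4/5 ↦ 1
P = 1 ↦ 1
Every assignment gives a value ≥ 1.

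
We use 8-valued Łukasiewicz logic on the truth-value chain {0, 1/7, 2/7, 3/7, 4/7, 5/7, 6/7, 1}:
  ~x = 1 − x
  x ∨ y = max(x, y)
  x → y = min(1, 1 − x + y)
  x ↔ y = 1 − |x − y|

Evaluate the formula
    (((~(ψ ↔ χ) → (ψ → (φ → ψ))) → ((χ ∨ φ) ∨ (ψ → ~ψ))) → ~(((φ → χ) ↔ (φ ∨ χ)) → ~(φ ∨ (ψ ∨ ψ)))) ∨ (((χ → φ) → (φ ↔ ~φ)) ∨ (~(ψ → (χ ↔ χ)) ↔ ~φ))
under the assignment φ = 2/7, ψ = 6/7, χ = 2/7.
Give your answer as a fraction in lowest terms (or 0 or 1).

ψ ↔ χ = 6/7 ↔ 2/7 = 3/7
~(ψ ↔ χ) = ~3/7 = 4/7
φ → ψ = 2/7 → 6/7 = 1
ψ → (φ → ψ) = 6/7 → 1 = 1
~(ψ ↔ χ) → (ψ → (φ → ψ)) = 4/7 → 1 = 1
χ ∨ φ = 2/7 ∨ 2/7 = 2/7
~ψ = ~6/7 = 1/7
ψ → ~ψ = 6/7 → 1/7 = 2/7
(χ ∨ φ) ∨ (ψ → ~ψ) = 2/7 ∨ 2/7 = 2/7
(~(ψ ↔ χ) → (ψ → (φ → ψ))) → ((χ ∨ φ) ∨ (ψ → ~ψ)) = 1 → 2/7 = 2/7
φ → χ = 2/7 → 2/7 = 1
φ ∨ χ = 2/7 ∨ 2/7 = 2/7
(φ → χ) ↔ (φ ∨ χ) = 1 ↔ 2/7 = 2/7
ψ ∨ ψ = 6/7 ∨ 6/7 = 6/7
φ ∨ (ψ ∨ ψ) = 2/7 ∨ 6/7 = 6/7
~(φ ∨ (ψ ∨ ψ)) = ~6/7 = 1/7
((φ → χ) ↔ (φ ∨ χ)) → ~(φ ∨ (ψ ∨ ψ)) = 2/7 → 1/7 = 6/7
~(((φ → χ) ↔ (φ ∨ χ)) → ~(φ ∨ (ψ ∨ ψ))) = ~6/7 = 1/7
((~(ψ ↔ χ) → (ψ → (φ → ψ))) → ((χ ∨ φ) ∨ (ψ → ~ψ))) → ~(((φ → χ) ↔ (φ ∨ χ)) → ~(φ ∨ (ψ ∨ ψ))) = 2/7 → 1/7 = 6/7
χ → φ = 2/7 → 2/7 = 1
~φ = ~2/7 = 5/7
φ ↔ ~φ = 2/7 ↔ 5/7 = 4/7
(χ → φ) → (φ ↔ ~φ) = 1 → 4/7 = 4/7
χ ↔ χ = 2/7 ↔ 2/7 = 1
ψ → (χ ↔ χ) = 6/7 → 1 = 1
~(ψ → (χ ↔ χ)) = ~1 = 0
~φ = ~2/7 = 5/7
~(ψ → (χ ↔ χ)) ↔ ~φ = 0 ↔ 5/7 = 2/7
((χ → φ) → (φ ↔ ~φ)) ∨ (~(ψ → (χ ↔ χ)) ↔ ~φ) = 4/7 ∨ 2/7 = 4/7
(((~(ψ ↔ χ) → (ψ → (φ → ψ))) → ((χ ∨ φ) ∨ (ψ → ~ψ))) → ~(((φ → χ) ↔ (φ ∨ χ)) → ~(φ ∨ (ψ ∨ ψ)))) ∨ (((χ → φ) → (φ ↔ ~φ)) ∨ (~(ψ → (χ ↔ χ)) ↔ ~φ)) = 6/7 ∨ 4/7 = 6/7

6/7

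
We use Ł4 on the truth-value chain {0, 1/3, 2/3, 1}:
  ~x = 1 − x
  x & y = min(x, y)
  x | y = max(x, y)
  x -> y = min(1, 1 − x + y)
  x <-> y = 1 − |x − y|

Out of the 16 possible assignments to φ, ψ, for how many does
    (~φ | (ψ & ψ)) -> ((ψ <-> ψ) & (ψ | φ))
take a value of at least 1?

11

φ = 0, ψ = 0 ↦ 0  <
φ = 0, ψ = 1/3 ↦ 1/3  <
φ = 0, ψ = 2/3 ↦ 2/3  <
φ = 0, ψ = 1 ↦ 1  ≥
φ = 1/3, ψ = 0 ↦ 2/3  <
φ = 1/3, ψ = 1/3 ↦ 2/3  <
φ = 1/3, ψ = 2/3 ↦ 1  ≥
φ = 1/3, ψ = 1 ↦ 1  ≥
φ = 2/3, ψ = 0 ↦ 1  ≥
φ = 2/3, ψ = 1/3 ↦ 1  ≥
φ = 2/3, ψ = 2/3 ↦ 1  ≥
φ = 2/3, ψ = 1 ↦ 1  ≥
φ = 1, ψ = 0 ↦ 1  ≥
φ = 1, ψ = 1/3 ↦ 1  ≥
φ = 1, ψ = 2/3 ↦ 1  ≥
φ = 1, ψ = 1 ↦ 1  ≥
So 11 of the 16 assignments meet the threshold.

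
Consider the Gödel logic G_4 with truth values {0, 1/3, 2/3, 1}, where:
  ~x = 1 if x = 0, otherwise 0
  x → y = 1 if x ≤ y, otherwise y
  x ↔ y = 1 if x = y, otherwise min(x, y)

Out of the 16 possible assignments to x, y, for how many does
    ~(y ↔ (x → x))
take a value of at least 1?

4

x = 0, y = 0 ↦ 1  ≥
x = 0, y = 1/3 ↦ 0  <
x = 0, y = 2/3 ↦ 0  <
x = 0, y = 1 ↦ 0  <
x = 1/3, y = 0 ↦ 1  ≥
x = 1/3, y = 1/3 ↦ 0  <
x = 1/3, y = 2/3 ↦ 0  <
x = 1/3, y = 1 ↦ 0  <
x = 2/3, y = 0 ↦ 1  ≥
x = 2/3, y = 1/3 ↦ 0  <
x = 2/3, y = 2/3 ↦ 0  <
x = 2/3, y = 1 ↦ 0  <
x = 1, y = 0 ↦ 1  ≥
x = 1, y = 1/3 ↦ 0  <
x = 1, y = 2/3 ↦ 0  <
x = 1, y = 1 ↦ 0  <
So 4 of the 16 assignments meet the threshold.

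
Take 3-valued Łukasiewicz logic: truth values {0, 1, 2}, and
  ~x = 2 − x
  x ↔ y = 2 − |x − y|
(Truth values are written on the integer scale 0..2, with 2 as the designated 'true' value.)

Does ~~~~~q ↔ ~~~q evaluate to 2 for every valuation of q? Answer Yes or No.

Yes

q = 0 ↦ 2
q = 1 ↦ 2
q = 2 ↦ 2
Every assignment gives a value ≥ 2.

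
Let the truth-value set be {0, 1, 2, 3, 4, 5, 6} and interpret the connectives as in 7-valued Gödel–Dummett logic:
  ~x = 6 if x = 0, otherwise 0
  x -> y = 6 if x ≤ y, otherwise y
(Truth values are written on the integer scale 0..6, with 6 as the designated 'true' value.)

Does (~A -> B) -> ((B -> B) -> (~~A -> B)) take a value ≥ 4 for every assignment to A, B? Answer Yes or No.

Counterexample: take A = 1, B = 0.
~A = ~1 = 0
~A -> B = 0 -> 0 = 6
B -> B = 0 -> 0 = 6
~A = ~1 = 0
~~A = ~0 = 6
~~A -> B = 6 -> 0 = 0
(B -> B) -> (~~A -> B) = 6 -> 0 = 0
(~A -> B) -> ((B -> B) -> (~~A -> B)) = 6 -> 0 = 0
This gives 0, which is below 4.

No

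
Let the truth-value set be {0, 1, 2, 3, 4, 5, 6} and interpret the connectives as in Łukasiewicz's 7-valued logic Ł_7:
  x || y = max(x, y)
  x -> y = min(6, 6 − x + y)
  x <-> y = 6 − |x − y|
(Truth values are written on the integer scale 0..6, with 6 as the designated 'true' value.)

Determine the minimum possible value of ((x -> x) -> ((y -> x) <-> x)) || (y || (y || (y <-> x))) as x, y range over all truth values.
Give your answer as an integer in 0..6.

Take x = 0, y = 3:
x -> x = 0 -> 0 = 6
y -> x = 3 -> 0 = 3
(y -> x) <-> x = 3 <-> 0 = 3
(x -> x) -> ((y -> x) <-> x) = 6 -> 3 = 3
y <-> x = 3 <-> 0 = 3
y || (y <-> x) = 3 || 3 = 3
y || (y || (y <-> x)) = 3 || 3 = 3
((x -> x) -> ((y -> x) <-> x)) || (y || (y || (y <-> x))) = 3 || 3 = 3
No assignment yields a value below 3, so this is the minimum.

3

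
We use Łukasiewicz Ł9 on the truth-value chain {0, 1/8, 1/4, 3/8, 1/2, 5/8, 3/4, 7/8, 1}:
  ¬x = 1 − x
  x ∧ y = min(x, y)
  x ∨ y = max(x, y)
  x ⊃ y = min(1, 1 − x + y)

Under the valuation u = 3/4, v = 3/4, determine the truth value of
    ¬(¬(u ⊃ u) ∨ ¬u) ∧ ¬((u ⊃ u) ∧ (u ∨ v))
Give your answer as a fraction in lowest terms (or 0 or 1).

u ⊃ u = 3/4 ⊃ 3/4 = 1
¬(u ⊃ u) = ¬1 = 0
¬u = ¬3/4 = 1/4
¬(u ⊃ u) ∨ ¬u = 0 ∨ 1/4 = 1/4
¬(¬(u ⊃ u) ∨ ¬u) = ¬1/4 = 3/4
u ⊃ u = 3/4 ⊃ 3/4 = 1
u ∨ v = 3/4 ∨ 3/4 = 3/4
(u ⊃ u) ∧ (u ∨ v) = 1 ∧ 3/4 = 3/4
¬((u ⊃ u) ∧ (u ∨ v)) = ¬3/4 = 1/4
¬(¬(u ⊃ u) ∨ ¬u) ∧ ¬((u ⊃ u) ∧ (u ∨ v)) = 3/4 ∧ 1/4 = 1/4

1/4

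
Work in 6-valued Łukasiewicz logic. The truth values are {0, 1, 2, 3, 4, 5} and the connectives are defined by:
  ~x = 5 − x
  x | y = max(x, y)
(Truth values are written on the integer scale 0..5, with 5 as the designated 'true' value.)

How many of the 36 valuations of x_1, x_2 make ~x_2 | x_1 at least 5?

11

value 5: 11 assignments (counts)
value 4: 9 assignments
value 3: 7 assignments
value 2: 5 assignments
value 1: 3 assignments
value 0: 1 assignment
So 11 of the 36 assignments meet the threshold.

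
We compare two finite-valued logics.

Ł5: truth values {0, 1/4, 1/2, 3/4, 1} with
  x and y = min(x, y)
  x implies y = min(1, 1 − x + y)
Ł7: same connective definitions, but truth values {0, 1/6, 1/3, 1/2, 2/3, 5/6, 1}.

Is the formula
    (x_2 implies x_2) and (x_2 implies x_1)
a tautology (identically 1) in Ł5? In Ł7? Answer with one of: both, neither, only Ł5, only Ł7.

In Ł5: at x_1 = 0, x_2 = 1/4 the value is 3/4 — not a tautology.
In Ł7: at x_1 = 0, x_2 = 1/6 the value is 5/6 — not a tautology.

neither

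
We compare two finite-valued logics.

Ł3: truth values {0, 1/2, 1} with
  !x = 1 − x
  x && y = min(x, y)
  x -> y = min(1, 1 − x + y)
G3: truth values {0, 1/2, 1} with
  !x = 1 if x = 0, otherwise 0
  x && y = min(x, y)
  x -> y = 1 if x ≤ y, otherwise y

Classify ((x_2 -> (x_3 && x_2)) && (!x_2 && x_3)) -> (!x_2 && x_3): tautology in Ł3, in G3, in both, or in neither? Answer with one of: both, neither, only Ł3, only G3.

both

In Ł3: every assignment gives 1 — tautology.
In G3: every assignment gives 1 — tautology.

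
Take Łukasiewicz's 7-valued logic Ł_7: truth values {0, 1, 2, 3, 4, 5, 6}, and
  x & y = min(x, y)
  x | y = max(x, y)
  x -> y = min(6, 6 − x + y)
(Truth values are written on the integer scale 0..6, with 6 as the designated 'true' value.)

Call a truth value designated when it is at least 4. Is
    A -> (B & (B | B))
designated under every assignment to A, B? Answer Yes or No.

No

Counterexample: take A = 3, B = 0.
B | B = 0 | 0 = 0
B & (B | B) = 0 & 0 = 0
A -> (B & (B | B)) = 3 -> 0 = 3
This gives 3, which is below 4.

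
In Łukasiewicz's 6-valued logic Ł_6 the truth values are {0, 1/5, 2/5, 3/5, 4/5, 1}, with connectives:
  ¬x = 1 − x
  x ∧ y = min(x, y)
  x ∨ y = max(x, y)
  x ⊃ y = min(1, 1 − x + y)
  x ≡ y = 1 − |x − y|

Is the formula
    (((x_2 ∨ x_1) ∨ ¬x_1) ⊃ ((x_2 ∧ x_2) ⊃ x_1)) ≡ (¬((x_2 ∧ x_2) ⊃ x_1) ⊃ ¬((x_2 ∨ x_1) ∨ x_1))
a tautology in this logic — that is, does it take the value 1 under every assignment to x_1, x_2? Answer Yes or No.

Counterexample: take x_1 = 0, x_2 = 1/5.
x_2 ∨ x_1 = 1/5 ∨ 0 = 1/5
¬x_1 = ¬0 = 1
(x_2 ∨ x_1) ∨ ¬x_1 = 1/5 ∨ 1 = 1
x_2 ∧ x_2 = 1/5 ∧ 1/5 = 1/5
(x_2 ∧ x_2) ⊃ x_1 = 1/5 ⊃ 0 = 4/5
((x_2 ∨ x_1) ∨ ¬x_1) ⊃ ((x_2 ∧ x_2) ⊃ x_1) = 1 ⊃ 4/5 = 4/5
x_2 ∧ x_2 = 1/5 ∧ 1/5 = 1/5
(x_2 ∧ x_2) ⊃ x_1 = 1/5 ⊃ 0 = 4/5
¬((x_2 ∧ x_2) ⊃ x_1) = ¬4/5 = 1/5
x_2 ∨ x_1 = 1/5 ∨ 0 = 1/5
(x_2 ∨ x_1) ∨ x_1 = 1/5 ∨ 0 = 1/5
¬((x_2 ∨ x_1) ∨ x_1) = ¬1/5 = 4/5
¬((x_2 ∧ x_2) ⊃ x_1) ⊃ ¬((x_2 ∨ x_1) ∨ x_1) = 1/5 ⊃ 4/5 = 1
(((x_2 ∨ x_1) ∨ ¬x_1) ⊃ ((x_2 ∧ x_2) ⊃ x_1)) ≡ (¬((x_2 ∧ x_2) ⊃ x_1) ⊃ ¬((x_2 ∨ x_1) ∨ x_1)) = 4/5 ≡ 1 = 4/5
This gives 4/5 ≠ 1.

No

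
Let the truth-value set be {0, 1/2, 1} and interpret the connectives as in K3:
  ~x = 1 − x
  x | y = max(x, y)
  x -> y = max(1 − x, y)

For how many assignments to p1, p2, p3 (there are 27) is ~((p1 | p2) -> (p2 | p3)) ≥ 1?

1

value 1: 1 assignment (counts)
value 1/2: 9 assignments
value 0: 17 assignments
So 1 of the 27 assignments meets the threshold.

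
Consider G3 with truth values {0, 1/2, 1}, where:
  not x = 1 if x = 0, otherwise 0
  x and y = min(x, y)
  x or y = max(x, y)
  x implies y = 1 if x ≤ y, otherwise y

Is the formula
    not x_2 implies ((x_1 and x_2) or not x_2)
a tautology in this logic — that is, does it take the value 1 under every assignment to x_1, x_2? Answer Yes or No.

Yes

x_1 = 0, x_2 = 0 ↦ 1
x_1 = 0, x_2 = 1/2 ↦ 1
x_1 = 0, x_2 = 1 ↦ 1
x_1 = 1/2, x_2 = 0 ↦ 1
x_1 = 1/2, x_2 = 1/2 ↦ 1
x_1 = 1/2, x_2 = 1 ↦ 1
x_1 = 1, x_2 = 0 ↦ 1
x_1 = 1, x_2 = 1/2 ↦ 1
x_1 = 1, x_2 = 1 ↦ 1
Every assignment gives a value ≥ 1.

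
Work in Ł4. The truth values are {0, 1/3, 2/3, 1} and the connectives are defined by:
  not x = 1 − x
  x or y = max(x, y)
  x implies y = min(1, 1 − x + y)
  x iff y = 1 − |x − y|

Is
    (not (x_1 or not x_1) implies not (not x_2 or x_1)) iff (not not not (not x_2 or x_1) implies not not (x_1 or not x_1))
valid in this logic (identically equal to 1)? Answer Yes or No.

No

Counterexample: take x_1 = 1/3, x_2 = 0.
not x_1 = not 1/3 = 2/3
x_1 or not x_1 = 1/3 or 2/3 = 2/3
not (x_1 or not x_1) = not 2/3 = 1/3
not x_2 = not 0 = 1
not x_2 or x_1 = 1 or 1/3 = 1
not (not x_2 or x_1) = not 1 = 0
not (x_1 or not x_1) implies not (not x_2 or x_1) = 1/3 implies 0 = 2/3
not x_2 = not 0 = 1
not x_2 or x_1 = 1 or 1/3 = 1
not (not x_2 or x_1) = not 1 = 0
not not (not x_2 or x_1) = not 0 = 1
not not not (not x_2 or x_1) = not 1 = 0
not x_1 = not 1/3 = 2/3
x_1 or not x_1 = 1/3 or 2/3 = 2/3
not (x_1 or not x_1) = not 2/3 = 1/3
not not (x_1 or not x_1) = not 1/3 = 2/3
not not not (not x_2 or x_1) implies not not (x_1 or not x_1) = 0 implies 2/3 = 1
(not (x_1 or not x_1) implies not (not x_2 or x_1)) iff (not not not (not x_2 or x_1) implies not not (x_1 or not x_1)) = 2/3 iff 1 = 2/3
This gives 2/3 ≠ 1.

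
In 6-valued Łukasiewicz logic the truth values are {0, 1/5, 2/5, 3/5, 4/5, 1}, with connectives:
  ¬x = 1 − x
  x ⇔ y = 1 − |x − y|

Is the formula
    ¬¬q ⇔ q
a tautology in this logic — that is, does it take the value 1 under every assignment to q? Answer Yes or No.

Yes

q = 0 ↦ 1
q = 1/5 ↦ 1
q = 2/5 ↦ 1
q = 3/5 ↦ 1
q = 4/5 ↦ 1
q = 1 ↦ 1
Every assignment gives a value ≥ 1.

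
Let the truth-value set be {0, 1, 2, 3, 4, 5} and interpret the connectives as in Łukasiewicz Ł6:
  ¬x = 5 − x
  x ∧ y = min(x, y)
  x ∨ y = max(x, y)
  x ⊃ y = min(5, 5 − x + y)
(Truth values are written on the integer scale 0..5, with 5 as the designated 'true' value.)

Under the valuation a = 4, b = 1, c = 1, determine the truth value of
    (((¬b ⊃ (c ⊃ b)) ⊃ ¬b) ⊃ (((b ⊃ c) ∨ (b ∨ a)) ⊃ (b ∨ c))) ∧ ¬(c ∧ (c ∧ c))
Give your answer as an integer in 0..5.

¬b = ¬1 = 4
c ⊃ b = 1 ⊃ 1 = 5
¬b ⊃ (c ⊃ b) = 4 ⊃ 5 = 5
¬b = ¬1 = 4
(¬b ⊃ (c ⊃ b)) ⊃ ¬b = 5 ⊃ 4 = 4
b ⊃ c = 1 ⊃ 1 = 5
b ∨ a = 1 ∨ 4 = 4
(b ⊃ c) ∨ (b ∨ a) = 5 ∨ 4 = 5
b ∨ c = 1 ∨ 1 = 1
((b ⊃ c) ∨ (b ∨ a)) ⊃ (b ∨ c) = 5 ⊃ 1 = 1
((¬b ⊃ (c ⊃ b)) ⊃ ¬b) ⊃ (((b ⊃ c) ∨ (b ∨ a)) ⊃ (b ∨ c)) = 4 ⊃ 1 = 2
c ∧ c = 1 ∧ 1 = 1
c ∧ (c ∧ c) = 1 ∧ 1 = 1
¬(c ∧ (c ∧ c)) = ¬1 = 4
(((¬b ⊃ (c ⊃ b)) ⊃ ¬b) ⊃ (((b ⊃ c) ∨ (b ∨ a)) ⊃ (b ∨ c))) ∧ ¬(c ∧ (c ∧ c)) = 2 ∧ 4 = 2

2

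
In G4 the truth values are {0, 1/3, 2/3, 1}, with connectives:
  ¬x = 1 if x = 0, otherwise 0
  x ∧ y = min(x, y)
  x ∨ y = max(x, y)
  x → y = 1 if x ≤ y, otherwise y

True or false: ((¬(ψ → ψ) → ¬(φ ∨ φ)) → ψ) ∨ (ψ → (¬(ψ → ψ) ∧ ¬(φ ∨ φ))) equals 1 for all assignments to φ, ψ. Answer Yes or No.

Counterexample: take φ = 0, ψ = 1/3.
ψ → ψ = 1/3 → 1/3 = 1
¬(ψ → ψ) = ¬1 = 0
φ ∨ φ = 0 ∨ 0 = 0
¬(φ ∨ φ) = ¬0 = 1
¬(ψ → ψ) → ¬(φ ∨ φ) = 0 → 1 = 1
(¬(ψ → ψ) → ¬(φ ∨ φ)) → ψ = 1 → 1/3 = 1/3
ψ → ψ = 1/3 → 1/3 = 1
¬(ψ → ψ) = ¬1 = 0
φ ∨ φ = 0 ∨ 0 = 0
¬(φ ∨ φ) = ¬0 = 1
¬(ψ → ψ) ∧ ¬(φ ∨ φ) = 0 ∧ 1 = 0
ψ → (¬(ψ → ψ) ∧ ¬(φ ∨ φ)) = 1/3 → 0 = 0
((¬(ψ → ψ) → ¬(φ ∨ φ)) → ψ) ∨ (ψ → (¬(ψ → ψ) ∧ ¬(φ ∨ φ))) = 1/3 ∨ 0 = 1/3
This gives 1/3 ≠ 1.

No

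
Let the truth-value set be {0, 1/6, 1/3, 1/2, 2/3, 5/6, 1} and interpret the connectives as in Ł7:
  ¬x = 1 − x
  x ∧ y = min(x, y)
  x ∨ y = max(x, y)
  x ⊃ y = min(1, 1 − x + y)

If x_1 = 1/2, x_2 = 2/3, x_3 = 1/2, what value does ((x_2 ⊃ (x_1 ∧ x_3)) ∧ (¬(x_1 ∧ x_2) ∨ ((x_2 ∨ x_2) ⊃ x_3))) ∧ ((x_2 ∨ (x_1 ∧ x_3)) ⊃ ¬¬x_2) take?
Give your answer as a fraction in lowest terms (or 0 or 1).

5/6

x_1 ∧ x_3 = 1/2 ∧ 1/2 = 1/2
x_2 ⊃ (x_1 ∧ x_3) = 2/3 ⊃ 1/2 = 5/6
x_1 ∧ x_2 = 1/2 ∧ 2/3 = 1/2
¬(x_1 ∧ x_2) = ¬1/2 = 1/2
x_2 ∨ x_2 = 2/3 ∨ 2/3 = 2/3
(x_2 ∨ x_2) ⊃ x_3 = 2/3 ⊃ 1/2 = 5/6
¬(x_1 ∧ x_2) ∨ ((x_2 ∨ x_2) ⊃ x_3) = 1/2 ∨ 5/6 = 5/6
(x_2 ⊃ (x_1 ∧ x_3)) ∧ (¬(x_1 ∧ x_2) ∨ ((x_2 ∨ x_2) ⊃ x_3)) = 5/6 ∧ 5/6 = 5/6
x_1 ∧ x_3 = 1/2 ∧ 1/2 = 1/2
x_2 ∨ (x_1 ∧ x_3) = 2/3 ∨ 1/2 = 2/3
¬x_2 = ¬2/3 = 1/3
¬¬x_2 = ¬1/3 = 2/3
(x_2 ∨ (x_1 ∧ x_3)) ⊃ ¬¬x_2 = 2/3 ⊃ 2/3 = 1
((x_2 ⊃ (x_1 ∧ x_3)) ∧ (¬(x_1 ∧ x_2) ∨ ((x_2 ∨ x_2) ⊃ x_3))) ∧ ((x_2 ∨ (x_1 ∧ x_3)) ⊃ ¬¬x_2) = 5/6 ∧ 1 = 5/6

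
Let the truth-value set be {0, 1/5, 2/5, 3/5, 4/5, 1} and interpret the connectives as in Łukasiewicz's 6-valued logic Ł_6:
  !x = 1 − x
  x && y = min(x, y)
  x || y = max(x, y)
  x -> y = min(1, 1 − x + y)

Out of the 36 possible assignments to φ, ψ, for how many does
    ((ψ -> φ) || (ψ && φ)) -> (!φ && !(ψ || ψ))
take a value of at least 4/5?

value 1: 6 assignments (counts)
value 4/5: 6 assignments (counts)
value 3/5: 6 assignments
value 2/5: 6 assignments
value 1/5: 6 assignments
value 0: 6 assignments
So 12 of the 36 assignments meet the threshold.

12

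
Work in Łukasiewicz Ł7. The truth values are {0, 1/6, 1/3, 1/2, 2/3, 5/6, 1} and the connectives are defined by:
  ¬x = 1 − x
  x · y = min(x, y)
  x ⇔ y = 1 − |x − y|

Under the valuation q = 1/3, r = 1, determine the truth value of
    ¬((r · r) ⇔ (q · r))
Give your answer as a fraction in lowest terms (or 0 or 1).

2/3

r · r = 1 · 1 = 1
q · r = 1/3 · 1 = 1/3
(r · r) ⇔ (q · r) = 1 ⇔ 1/3 = 1/3
¬((r · r) ⇔ (q · r)) = ¬1/3 = 2/3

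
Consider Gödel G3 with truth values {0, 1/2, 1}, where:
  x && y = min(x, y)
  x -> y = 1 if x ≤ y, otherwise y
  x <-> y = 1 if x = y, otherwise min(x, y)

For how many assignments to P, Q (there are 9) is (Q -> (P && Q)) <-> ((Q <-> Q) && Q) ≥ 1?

P = 0, Q = 0 ↦ 0  <
P = 0, Q = 1/2 ↦ 0  <
P = 0, Q = 1 ↦ 0  <
P = 1/2, Q = 0 ↦ 0  <
P = 1/2, Q = 1/2 ↦ 1/2  <
P = 1/2, Q = 1 ↦ 1/2  <
P = 1, Q = 0 ↦ 0  <
P = 1, Q = 1/2 ↦ 1/2  <
P = 1, Q = 1 ↦ 1  ≥
So 1 of the 9 assignments meets the threshold.

1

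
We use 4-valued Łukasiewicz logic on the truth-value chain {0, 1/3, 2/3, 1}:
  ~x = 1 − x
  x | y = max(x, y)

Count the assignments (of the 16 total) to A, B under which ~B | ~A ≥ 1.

7

A = 0, B = 0 ↦ 1  ≥
A = 0, B = 1/3 ↦ 1  ≥
A = 0, B = 2/3 ↦ 1  ≥
A = 0, B = 1 ↦ 1  ≥
A = 1/3, B = 0 ↦ 1  ≥
A = 1/3, B = 1/3 ↦ 2/3  <
A = 1/3, B = 2/3 ↦ 2/3  <
A = 1/3, B = 1 ↦ 2/3  <
A = 2/3, B = 0 ↦ 1  ≥
A = 2/3, B = 1/3 ↦ 2/3  <
A = 2/3, B = 2/3 ↦ 1/3  <
A = 2/3, B = 1 ↦ 1/3  <
A = 1, B = 0 ↦ 1  ≥
A = 1, B = 1/3 ↦ 2/3  <
A = 1, B = 2/3 ↦ 1/3  <
A = 1, B = 1 ↦ 0  <
So 7 of the 16 assignments meet the threshold.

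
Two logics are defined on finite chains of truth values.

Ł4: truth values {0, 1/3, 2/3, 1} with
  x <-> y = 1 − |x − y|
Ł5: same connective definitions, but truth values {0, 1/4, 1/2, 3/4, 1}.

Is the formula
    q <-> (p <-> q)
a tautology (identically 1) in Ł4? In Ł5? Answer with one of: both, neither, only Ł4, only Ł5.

neither

In Ł4: at p = 0, q = 0 the value is 0 — not a tautology.
In Ł5: at p = 0, q = 0 the value is 0 — not a tautology.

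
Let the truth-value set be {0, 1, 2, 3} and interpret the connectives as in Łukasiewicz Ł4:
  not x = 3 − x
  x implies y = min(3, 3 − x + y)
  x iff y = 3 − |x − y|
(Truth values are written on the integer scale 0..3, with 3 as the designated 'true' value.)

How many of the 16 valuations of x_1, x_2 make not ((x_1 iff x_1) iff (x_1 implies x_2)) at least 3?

x_1 = 0, x_2 = 0 ↦ 0  <
x_1 = 0, x_2 = 1 ↦ 0  <
x_1 = 0, x_2 = 2 ↦ 0  <
x_1 = 0, x_2 = 3 ↦ 0  <
x_1 = 1, x_2 = 0 ↦ 1  <
x_1 = 1, x_2 = 1 ↦ 0  <
x_1 = 1, x_2 = 2 ↦ 0  <
x_1 = 1, x_2 = 3 ↦ 0  <
x_1 = 2, x_2 = 0 ↦ 2  <
x_1 = 2, x_2 = 1 ↦ 1  <
x_1 = 2, x_2 = 2 ↦ 0  <
x_1 = 2, x_2 = 3 ↦ 0  <
x_1 = 3, x_2 = 0 ↦ 3  ≥
x_1 = 3, x_2 = 1 ↦ 2  <
x_1 = 3, x_2 = 2 ↦ 1  <
x_1 = 3, x_2 = 3 ↦ 0  <
So 1 of the 16 assignments meets the threshold.

1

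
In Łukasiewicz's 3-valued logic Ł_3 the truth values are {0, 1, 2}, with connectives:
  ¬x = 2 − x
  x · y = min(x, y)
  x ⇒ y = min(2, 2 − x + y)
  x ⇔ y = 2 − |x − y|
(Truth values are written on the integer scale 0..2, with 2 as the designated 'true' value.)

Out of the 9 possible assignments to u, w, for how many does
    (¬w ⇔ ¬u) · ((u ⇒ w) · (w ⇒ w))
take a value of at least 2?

3

u = 0, w = 0 ↦ 2  ≥
u = 0, w = 1 ↦ 1  <
u = 0, w = 2 ↦ 0  <
u = 1, w = 0 ↦ 1  <
u = 1, w = 1 ↦ 2  ≥
u = 1, w = 2 ↦ 1  <
u = 2, w = 0 ↦ 0  <
u = 2, w = 1 ↦ 1  <
u = 2, w = 2 ↦ 2  ≥
So 3 of the 9 assignments meet the threshold.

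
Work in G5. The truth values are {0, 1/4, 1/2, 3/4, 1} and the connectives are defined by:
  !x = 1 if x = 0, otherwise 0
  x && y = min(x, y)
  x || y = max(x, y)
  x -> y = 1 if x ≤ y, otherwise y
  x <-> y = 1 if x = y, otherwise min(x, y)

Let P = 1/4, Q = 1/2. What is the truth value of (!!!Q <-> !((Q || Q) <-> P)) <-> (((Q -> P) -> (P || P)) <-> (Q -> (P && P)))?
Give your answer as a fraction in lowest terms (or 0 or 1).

!Q = !1/2 = 0
!!Q = !0 = 1
!!!Q = !1 = 0
Q || Q = 1/2 || 1/2 = 1/2
(Q || Q) <-> P = 1/2 <-> 1/4 = 1/4
!((Q || Q) <-> P) = !1/4 = 0
!!!Q <-> !((Q || Q) <-> P) = 0 <-> 0 = 1
Q -> P = 1/2 -> 1/4 = 1/4
P || P = 1/4 || 1/4 = 1/4
(Q -> P) -> (P || P) = 1/4 -> 1/4 = 1
P && P = 1/4 && 1/4 = 1/4
Q -> (P && P) = 1/2 -> 1/4 = 1/4
((Q -> P) -> (P || P)) <-> (Q -> (P && P)) = 1 <-> 1/4 = 1/4
(!!!Q <-> !((Q || Q) <-> P)) <-> (((Q -> P) -> (P || P)) <-> (Q -> (P && P))) = 1 <-> 1/4 = 1/4

1/4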